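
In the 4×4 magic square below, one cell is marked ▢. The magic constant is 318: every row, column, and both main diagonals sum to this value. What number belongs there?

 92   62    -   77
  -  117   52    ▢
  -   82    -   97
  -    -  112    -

Row 1: 92 + 62 + 77 + ? = 318, so (1,3) = 87.
The remaining cell in column 2 is (4,2) = 318 − 261 = 57.
Column 3 needs 318; the known cells sum to 251, so (3,3) = 67.
Main diagonal: 92 + 117 + 67 + ? = 318, so (4,4) = 42.
The remaining cell in anti-diagonal is (4,1) = 318 − 211 = 107.
The remaining cell in row 3 is (3,1) = 318 − 246 = 72.
From column 1, 318 − (92 + 72 + 107) gives (2,1) = 47.
Column 4: 77 + 97 + 42 + ? = 318, so (2,4) = 102.

102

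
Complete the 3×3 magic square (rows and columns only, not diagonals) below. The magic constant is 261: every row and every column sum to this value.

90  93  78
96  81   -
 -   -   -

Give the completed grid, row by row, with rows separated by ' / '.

Row 2 must total 261; the given cells sum to 177, so (2,3) = 84.
From column 1, 261 − (90 + 96) gives (3,1) = 75.
Column 2 must total 261; the given cells sum to 174, so (3,2) = 87.
Column 3 must total 261; the given cells sum to 162, so (3,3) = 99.

90 93 78 / 96 81 84 / 75 87 99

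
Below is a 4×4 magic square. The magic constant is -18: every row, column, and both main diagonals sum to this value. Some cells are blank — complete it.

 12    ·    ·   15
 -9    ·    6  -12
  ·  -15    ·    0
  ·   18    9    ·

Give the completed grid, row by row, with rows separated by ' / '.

12 -18 -27 15 / -9 -3 6 -12 / 3 -15 -6 0 / -24 18 9 -21

Row 2 must total -18; the given cells sum to -15, so (2,2) = -3.
From column 2, -18 − (-3 + (-15) + 18) gives (1,2) = -18.
Using column 4: 15 + (-12) + 0 + ? → (4,4) = -18 − 3 = -21.
Main diagonal: 12 + (-3) + (-21) + ? = -18, so (3,3) = -6.
Anti-diagonal needs -18; the known cells sum to 6, so (4,1) = -24.
Row 1 needs -18; the known cells sum to 9, so (1,3) = -27.
Row 3 needs -18; the known cells sum to -21, so (3,1) = 3.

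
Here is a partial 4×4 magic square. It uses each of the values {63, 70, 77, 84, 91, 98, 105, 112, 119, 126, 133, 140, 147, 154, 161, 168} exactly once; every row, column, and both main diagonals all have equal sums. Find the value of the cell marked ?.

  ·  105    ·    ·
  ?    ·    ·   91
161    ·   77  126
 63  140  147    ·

The 16 entries sum to 1848, so each line sums to 1848/4 = 462.
The remaining cell in row 3 is (3,2) = 462 − 364 = 98.
Using row 4: 63 + 140 + 147 + ? → (4,4) = 462 − 350 = 112.
From column 2, 462 − (105 + 98 + 140) gives (2,2) = 119.
The remaining cell in column 4 is (1,4) = 462 − 329 = 133.
Using main diagonal: 119 + 77 + 112 + ? → (1,1) = 462 − 308 = 154.
From anti-diagonal, 462 − (133 + 98 + 63) gives (2,3) = 168.
Row 1 needs 462; the known cells sum to 392, so (1,3) = 70.
Row 2 needs 462; the known cells sum to 378, so (2,1) = 84.

84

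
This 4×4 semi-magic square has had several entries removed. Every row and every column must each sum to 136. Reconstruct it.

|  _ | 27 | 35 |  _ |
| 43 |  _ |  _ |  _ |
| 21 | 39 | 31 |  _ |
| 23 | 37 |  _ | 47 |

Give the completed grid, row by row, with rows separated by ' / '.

49 27 35 25 / 43 33 41 19 / 21 39 31 45 / 23 37 29 47

The remaining cell in row 3 is (3,4) = 136 − 91 = 45.
Using row 4: 23 + 37 + 47 + ? → (4,3) = 136 − 107 = 29.
From column 1, 136 − (43 + 21 + 23) gives (1,1) = 49.
From column 2, 136 − (27 + 39 + 37) gives (2,2) = 33.
Column 3 needs 136; the known cells sum to 95, so (2,3) = 41.
Row 1: 49 + 27 + 35 + ? = 136, so (1,4) = 25.
The remaining cell in row 2 is (2,4) = 136 − 117 = 19.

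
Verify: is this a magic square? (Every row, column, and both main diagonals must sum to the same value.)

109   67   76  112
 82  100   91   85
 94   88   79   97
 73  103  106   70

Row 1: 109 + 67 + 76 + 112 = 364.
Row 2: 82 + 100 + 91 + 85 = 358.
Row 3: 94 + 88 + 79 + 97 = 358.
Row 4: 73 + 103 + 106 + 70 = 352.
Column 1: 109 + 82 + 94 + 73 = 358.
Column 2: 67 + 100 + 88 + 103 = 358.
Column 3: 76 + 91 + 79 + 106 = 352.
Column 4: 112 + 85 + 97 + 70 = 364.
Main diagonal: 109 + 100 + 79 + 70 = 358.
Anti-diagonal: 112 + 91 + 88 + 73 = 364.

No — column 4 sums to 364 but row 4 sums to 352.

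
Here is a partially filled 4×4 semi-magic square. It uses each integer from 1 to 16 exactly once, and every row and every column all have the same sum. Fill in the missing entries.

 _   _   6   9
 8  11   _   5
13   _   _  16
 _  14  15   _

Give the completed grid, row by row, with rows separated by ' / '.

12 7 6 9 / 8 11 10 5 / 13 2 3 16 / 1 14 15 4

The entries are 1 through 16, which sum to 136, so each line sums to 136/4 = 34.
Using row 2: 8 + 11 + 5 + ? → (2,3) = 34 − 24 = 10.
Column 3: 6 + 10 + 15 + ? = 34, so (3,3) = 3.
From column 4, 34 − (9 + 5 + 16) gives (4,4) = 4.
Using row 3: 13 + 3 + 16 + ? → (3,2) = 34 − 32 = 2.
Using row 4: 14 + 15 + 4 + ? → (4,1) = 34 − 33 = 1.
Using column 1: 8 + 13 + 1 + ? → (1,1) = 34 − 22 = 12.
Column 2: 11 + 2 + 14 + ? = 34, so (1,2) = 7.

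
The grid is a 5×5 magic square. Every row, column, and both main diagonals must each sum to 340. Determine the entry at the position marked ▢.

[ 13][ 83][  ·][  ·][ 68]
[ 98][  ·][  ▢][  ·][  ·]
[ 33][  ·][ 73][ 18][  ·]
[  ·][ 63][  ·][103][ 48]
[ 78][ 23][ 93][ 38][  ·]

113

Row 5 must total 340; the given cells sum to 232, so (5,5) = 108.
Column 1: 13 + 98 + 33 + 78 + ? = 340, so (4,1) = 118.
Using main diagonal: 13 + 73 + 103 + 108 + ? → (2,2) = 340 − 297 = 43.
From anti-diagonal, 340 − (68 + 73 + 63 + 78) gives (2,4) = 58.
Row 4: 118 + 63 + 103 + 48 + ? = 340, so (4,3) = 8.
Using column 2: 83 + 43 + 63 + 23 + ? → (3,2) = 340 − 212 = 128.
Using column 4: 58 + 18 + 103 + 38 + ? → (1,4) = 340 − 217 = 123.
Row 1 must total 340; the given cells sum to 287, so (1,3) = 53.
From row 3, 340 − (33 + 128 + 73 + 18) gives (3,5) = 88.
Using column 3: 53 + 73 + 8 + 93 + ? → (2,3) = 340 − 227 = 113.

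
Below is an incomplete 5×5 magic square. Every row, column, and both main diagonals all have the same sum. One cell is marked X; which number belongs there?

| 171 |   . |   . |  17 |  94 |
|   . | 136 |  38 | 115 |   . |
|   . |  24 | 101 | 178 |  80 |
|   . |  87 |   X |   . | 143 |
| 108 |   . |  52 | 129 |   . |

164

Anti-diagonal is complete and sums to 505; that is the magic constant.
Row 3: 24 + 101 + 178 + 80 + ? = 505, so (3,1) = 122.
The remaining cell in column 4 is (4,4) = 505 − 439 = 66.
Using main diagonal: 171 + 136 + 101 + 66 + ? → (5,5) = 505 − 474 = 31.
From row 5, 505 − (108 + 52 + 129 + 31) gives (5,2) = 185.
Column 2: 136 + 24 + 87 + 185 + ? = 505, so (1,2) = 73.
Column 5: 94 + 80 + 143 + 31 + ? = 505, so (2,5) = 157.
Row 1 needs 505; the known cells sum to 355, so (1,3) = 150.
The remaining cell in row 2 is (2,1) = 505 − 446 = 59.
Column 1 needs 505; the known cells sum to 460, so (4,1) = 45.
Using column 3: 150 + 38 + 101 + 52 + ? → (4,3) = 505 − 341 = 164.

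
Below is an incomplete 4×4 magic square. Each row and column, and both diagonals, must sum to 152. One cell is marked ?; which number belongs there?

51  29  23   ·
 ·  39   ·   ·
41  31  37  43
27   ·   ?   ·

From row 1, 152 − (51 + 29 + 23) gives (1,4) = 49.
Column 1 needs 152; the known cells sum to 119, so (2,1) = 33.
Using column 2: 29 + 39 + 31 + ? → (4,2) = 152 − 99 = 53.
From main diagonal, 152 − (51 + 39 + 37) gives (4,4) = 25.
From anti-diagonal, 152 − (49 + 31 + 27) gives (2,3) = 45.
Using row 2: 33 + 39 + 45 + ? → (2,4) = 152 − 117 = 35.
The remaining cell in row 4 is (4,3) = 152 − 105 = 47.

47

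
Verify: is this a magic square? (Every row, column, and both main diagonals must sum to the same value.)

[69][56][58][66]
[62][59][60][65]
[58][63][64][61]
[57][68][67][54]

No — main diagonal sums to 246 but column 3 sums to 249.

Row 1: 69 + 56 + 58 + 66 = 249.
Row 2: 62 + 59 + 60 + 65 = 246.
Row 3: 58 + 63 + 64 + 61 = 246.
Row 4: 57 + 68 + 67 + 54 = 246.
Column 1: 69 + 62 + 58 + 57 = 246.
Column 2: 56 + 59 + 63 + 68 = 246.
Column 3: 58 + 60 + 64 + 67 = 249.
Column 4: 66 + 65 + 61 + 54 = 246.
Main diagonal: 69 + 59 + 64 + 54 = 246.
Anti-diagonal: 66 + 60 + 63 + 57 = 246.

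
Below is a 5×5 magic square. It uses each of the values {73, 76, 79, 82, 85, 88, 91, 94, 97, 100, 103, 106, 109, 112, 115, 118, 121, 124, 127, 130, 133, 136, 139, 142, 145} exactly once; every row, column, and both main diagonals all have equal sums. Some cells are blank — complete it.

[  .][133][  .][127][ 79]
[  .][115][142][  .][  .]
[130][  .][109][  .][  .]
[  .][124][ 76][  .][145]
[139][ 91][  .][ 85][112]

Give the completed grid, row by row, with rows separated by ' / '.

The 25 entries sum to 2725, so each line sums to 2725/5 = 545.
Row 5 needs 545; the known cells sum to 427, so (5,3) = 118.
Using column 2: 133 + 115 + 124 + 91 + ? → (3,2) = 545 − 463 = 82.
The remaining cell in column 3 is (1,3) = 545 − 445 = 100.
Anti-diagonal needs 545; the known cells sum to 451, so (2,4) = 94.
From row 1, 545 − (133 + 100 + 127 + 79) gives (1,1) = 106.
From main diagonal, 545 − (106 + 115 + 109 + 112) gives (4,4) = 103.
Row 4: 124 + 76 + 103 + 145 + ? = 545, so (4,1) = 97.
Using column 1: 106 + 130 + 97 + 139 + ? → (2,1) = 545 − 472 = 73.
Column 4 must total 545; the given cells sum to 409, so (3,4) = 136.
The remaining cell in row 2 is (2,5) = 545 − 424 = 121.
Using row 3: 130 + 82 + 109 + 136 + ? → (3,5) = 545 − 457 = 88.

106 133 100 127 79 / 73 115 142 94 121 / 130 82 109 136 88 / 97 124 76 103 145 / 139 91 118 85 112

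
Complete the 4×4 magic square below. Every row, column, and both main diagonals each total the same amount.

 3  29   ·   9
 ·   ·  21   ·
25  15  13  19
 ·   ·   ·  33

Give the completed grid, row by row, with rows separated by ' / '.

Row 3 is already complete: 25 + 15 + 13 + 19 = 72, so that is the magic constant.
Row 1 must total 72; the given cells sum to 41, so (1,3) = 31.
The remaining cell in column 3 is (4,3) = 72 − 65 = 7.
From column 4, 72 − (9 + 19 + 33) gives (2,4) = 11.
Main diagonal: 3 + 13 + 33 + ? = 72, so (2,2) = 23.
From anti-diagonal, 72 − (9 + 21 + 15) gives (4,1) = 27.
From row 2, 72 − (23 + 21 + 11) gives (2,1) = 17.
Using row 4: 27 + 7 + 33 + ? → (4,2) = 72 − 67 = 5.

3 29 31 9 / 17 23 21 11 / 25 15 13 19 / 27 5 7 33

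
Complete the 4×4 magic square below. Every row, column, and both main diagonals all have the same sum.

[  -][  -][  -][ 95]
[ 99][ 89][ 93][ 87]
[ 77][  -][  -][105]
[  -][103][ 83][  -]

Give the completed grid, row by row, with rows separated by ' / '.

Row 2 is already complete: 99 + 89 + 93 + 87 = 368, so that is the magic constant.
Column 4: 95 + 87 + 105 + ? = 368, so (4,4) = 81.
From row 4, 368 − (103 + 83 + 81) gives (4,1) = 101.
Column 1: 99 + 77 + 101 + ? = 368, so (1,1) = 91.
Main diagonal: 91 + 89 + 81 + ? = 368, so (3,3) = 107.
Anti-diagonal needs 368; the known cells sum to 289, so (3,2) = 79.
Column 2 must total 368; the given cells sum to 271, so (1,2) = 97.
Column 3: 93 + 107 + 83 + ? = 368, so (1,3) = 85.

91 97 85 95 / 99 89 93 87 / 77 79 107 105 / 101 103 83 81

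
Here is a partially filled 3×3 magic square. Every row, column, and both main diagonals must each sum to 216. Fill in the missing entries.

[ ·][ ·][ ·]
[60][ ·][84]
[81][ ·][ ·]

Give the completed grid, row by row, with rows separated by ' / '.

75 78 63 / 60 72 84 / 81 66 69

Row 2 must total 216; the given cells sum to 144, so (2,2) = 72.
Column 1 needs 216; the known cells sum to 141, so (1,1) = 75.
Using main diagonal: 75 + 72 + ? → (3,3) = 216 − 147 = 69.
Anti-diagonal: 72 + 81 + ? = 216, so (1,3) = 63.
Row 1 needs 216; the known cells sum to 138, so (1,2) = 78.
Row 3 needs 216; the known cells sum to 150, so (3,2) = 66.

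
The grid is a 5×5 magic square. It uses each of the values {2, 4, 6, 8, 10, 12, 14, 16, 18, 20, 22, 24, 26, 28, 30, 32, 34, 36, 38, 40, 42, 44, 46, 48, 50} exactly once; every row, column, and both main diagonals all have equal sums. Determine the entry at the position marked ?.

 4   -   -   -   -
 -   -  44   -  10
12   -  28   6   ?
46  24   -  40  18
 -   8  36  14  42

34

The 25 entries sum to 650, so each line sums to 650/5 = 130.
From row 4, 130 − (46 + 24 + 40 + 18) gives (4,3) = 2.
From row 5, 130 − (8 + 36 + 14 + 42) gives (5,1) = 30.
Column 1 must total 130; the given cells sum to 92, so (2,1) = 38.
The remaining cell in column 3 is (1,3) = 130 − 110 = 20.
From main diagonal, 130 − (4 + 28 + 40 + 42) gives (2,2) = 16.
Row 2 needs 130; the known cells sum to 108, so (2,4) = 22.
Column 4: 22 + 6 + 40 + 14 + ? = 130, so (1,4) = 48.
Anti-diagonal needs 130; the known cells sum to 104, so (1,5) = 26.
Row 1 needs 130; the known cells sum to 98, so (1,2) = 32.
From column 2, 130 − (32 + 16 + 24 + 8) gives (3,2) = 50.
Column 5: 26 + 10 + 18 + 42 + ? = 130, so (3,5) = 34.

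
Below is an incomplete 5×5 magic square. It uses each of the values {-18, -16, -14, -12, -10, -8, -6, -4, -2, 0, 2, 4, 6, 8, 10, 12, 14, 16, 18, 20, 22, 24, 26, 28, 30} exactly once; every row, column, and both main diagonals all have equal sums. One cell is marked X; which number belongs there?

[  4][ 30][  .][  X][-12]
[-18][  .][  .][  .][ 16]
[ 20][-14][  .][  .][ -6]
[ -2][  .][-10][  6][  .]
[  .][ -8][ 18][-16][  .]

12

The 25 entries sum to 150, so each line sums to 150/5 = 30.
Using column 1: 4 + (-18) + 20 + (-2) + ? → (5,1) = 30 − 4 = 26.
Using row 5: 26 + (-8) + 18 + (-16) + ? → (5,5) = 30 − 20 = 10.
Using column 5: -12 + 16 + (-6) + 10 + ? → (4,5) = 30 − 8 = 22.
From row 4, 30 − (-2 + (-10) + 6 + 22) gives (4,2) = 14.
Column 2 must total 30; the given cells sum to 22, so (2,2) = 8.
Using main diagonal: 4 + 8 + 6 + 10 + ? → (3,3) = 30 − 28 = 2.
Anti-diagonal needs 30; the known cells sum to 30, so (2,4) = 0.
Using row 2: -18 + 8 + 0 + 16 + ? → (2,3) = 30 − 6 = 24.
From row 3, 30 − (20 + (-14) + 2 + (-6)) gives (3,4) = 28.
The remaining cell in column 3 is (1,3) = 30 − 34 = -4.
Column 4 must total 30; the given cells sum to 18, so (1,4) = 12.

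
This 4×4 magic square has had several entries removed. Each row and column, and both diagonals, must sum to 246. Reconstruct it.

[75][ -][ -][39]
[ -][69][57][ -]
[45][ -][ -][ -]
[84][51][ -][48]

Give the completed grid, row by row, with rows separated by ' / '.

Using row 4: 84 + 51 + 48 + ? → (4,3) = 246 − 183 = 63.
The remaining cell in column 1 is (2,1) = 246 − 204 = 42.
The remaining cell in main diagonal is (3,3) = 246 − 192 = 54.
Anti-diagonal: 39 + 57 + 84 + ? = 246, so (3,2) = 66.
From row 2, 246 − (42 + 69 + 57) gives (2,4) = 78.
Row 3: 45 + 66 + 54 + ? = 246, so (3,4) = 81.
Column 2 must total 246; the given cells sum to 186, so (1,2) = 60.
The remaining cell in column 3 is (1,3) = 246 − 174 = 72.

75 60 72 39 / 42 69 57 78 / 45 66 54 81 / 84 51 63 48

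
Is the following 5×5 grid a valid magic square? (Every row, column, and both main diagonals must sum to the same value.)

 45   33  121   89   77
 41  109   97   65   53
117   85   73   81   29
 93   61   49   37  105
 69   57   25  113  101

No — column 4 sums to 385 but column 5 sums to 365.

Row 1: 45 + 33 + 121 + 89 + 77 = 365.
Row 2: 41 + 109 + 97 + 65 + 53 = 365.
Row 3: 117 + 85 + 73 + 81 + 29 = 385.
Row 4: 93 + 61 + 49 + 37 + 105 = 345.
Row 5: 69 + 57 + 25 + 113 + 101 = 365.
Column 1: 45 + 41 + 117 + 93 + 69 = 365.
Column 2: 33 + 109 + 85 + 61 + 57 = 345.
Column 3: 121 + 97 + 73 + 49 + 25 = 365.
Column 4: 89 + 65 + 81 + 37 + 113 = 385.
Column 5: 77 + 53 + 29 + 105 + 101 = 365.
Main diagonal: 45 + 109 + 73 + 37 + 101 = 365.
Anti-diagonal: 77 + 65 + 73 + 61 + 69 = 345.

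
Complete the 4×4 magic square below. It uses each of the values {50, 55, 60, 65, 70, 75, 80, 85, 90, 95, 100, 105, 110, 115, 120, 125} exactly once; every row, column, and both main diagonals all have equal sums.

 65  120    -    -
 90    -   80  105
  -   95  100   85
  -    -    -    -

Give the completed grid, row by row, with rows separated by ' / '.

The 16 entries sum to 1400, so each line sums to 1400/4 = 350.
The remaining cell in row 2 is (2,2) = 350 − 275 = 75.
Row 3: 95 + 100 + 85 + ? = 350, so (3,1) = 70.
From column 1, 350 − (65 + 90 + 70) gives (4,1) = 125.
From column 2, 350 − (120 + 75 + 95) gives (4,2) = 60.
Using main diagonal: 65 + 75 + 100 + ? → (4,4) = 350 − 240 = 110.
The remaining cell in anti-diagonal is (1,4) = 350 − 300 = 50.
Row 1: 65 + 120 + 50 + ? = 350, so (1,3) = 115.
Row 4 needs 350; the known cells sum to 295, so (4,3) = 55.

65 120 115 50 / 90 75 80 105 / 70 95 100 85 / 125 60 55 110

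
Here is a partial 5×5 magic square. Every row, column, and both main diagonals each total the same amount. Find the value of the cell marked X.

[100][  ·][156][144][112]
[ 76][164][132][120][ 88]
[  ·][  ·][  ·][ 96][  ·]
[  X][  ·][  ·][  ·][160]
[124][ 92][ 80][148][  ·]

128

Row 2 is complete and sums to 580; that is the magic constant.
From row 1, 580 − (100 + 156 + 144 + 112) gives (1,2) = 68.
Using row 5: 124 + 92 + 80 + 148 + ? → (5,5) = 580 − 444 = 136.
Column 4 needs 580; the known cells sum to 508, so (4,4) = 72.
From column 5, 580 − (112 + 88 + 160 + 136) gives (3,5) = 84.
From main diagonal, 580 − (100 + 164 + 72 + 136) gives (3,3) = 108.
Anti-diagonal needs 580; the known cells sum to 464, so (4,2) = 116.
Column 2 must total 580; the given cells sum to 440, so (3,2) = 140.
Column 3 needs 580; the known cells sum to 476, so (4,3) = 104.
Using row 3: 140 + 108 + 96 + 84 + ? → (3,1) = 580 − 428 = 152.
From row 4, 580 − (116 + 104 + 72 + 160) gives (4,1) = 128.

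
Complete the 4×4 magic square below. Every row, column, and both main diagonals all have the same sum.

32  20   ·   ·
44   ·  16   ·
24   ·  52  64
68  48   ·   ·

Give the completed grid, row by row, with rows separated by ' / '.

Column 1 is already complete: 32 + 44 + 24 + 68 = 168, so that is the magic constant.
Row 3 needs 168; the known cells sum to 140, so (3,2) = 28.
From column 2, 168 − (20 + 28 + 48) gives (2,2) = 72.
Using main diagonal: 32 + 72 + 52 + ? → (4,4) = 168 − 156 = 12.
Anti-diagonal must total 168; the given cells sum to 112, so (1,4) = 56.
The remaining cell in row 1 is (1,3) = 168 − 108 = 60.
Row 2 must total 168; the given cells sum to 132, so (2,4) = 36.
Row 4: 68 + 48 + 12 + ? = 168, so (4,3) = 40.

32 20 60 56 / 44 72 16 36 / 24 28 52 64 / 68 48 40 12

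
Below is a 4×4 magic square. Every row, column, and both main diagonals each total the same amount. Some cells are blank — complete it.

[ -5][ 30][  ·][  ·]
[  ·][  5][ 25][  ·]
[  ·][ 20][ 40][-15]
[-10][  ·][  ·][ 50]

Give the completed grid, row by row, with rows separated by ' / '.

Main diagonal is already complete: -5 + 5 + 40 + 50 = 90, so that is the magic constant.
Row 3: 20 + 40 + (-15) + ? = 90, so (3,1) = 45.
Column 1: -5 + 45 + (-10) + ? = 90, so (2,1) = 60.
From column 2, 90 − (30 + 5 + 20) gives (4,2) = 35.
The remaining cell in anti-diagonal is (1,4) = 90 − 35 = 55.
The remaining cell in row 1 is (1,3) = 90 − 80 = 10.
Row 2 must total 90; the given cells sum to 90, so (2,4) = 0.
Row 4 must total 90; the given cells sum to 75, so (4,3) = 15.

-5 30 10 55 / 60 5 25 0 / 45 20 40 -15 / -10 35 15 50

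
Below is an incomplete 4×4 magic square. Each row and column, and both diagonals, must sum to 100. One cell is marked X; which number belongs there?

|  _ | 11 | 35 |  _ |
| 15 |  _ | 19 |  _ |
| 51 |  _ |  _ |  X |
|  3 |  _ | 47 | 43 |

-5

Row 4 must total 100; the given cells sum to 93, so (4,2) = 7.
Using column 1: 15 + 51 + 3 + ? → (1,1) = 100 − 69 = 31.
Column 3 must total 100; the given cells sum to 101, so (3,3) = -1.
Main diagonal needs 100; the known cells sum to 73, so (2,2) = 27.
Using row 1: 31 + 11 + 35 + ? → (1,4) = 100 − 77 = 23.
Using row 2: 15 + 27 + 19 + ? → (2,4) = 100 − 61 = 39.
Column 2 needs 100; the known cells sum to 45, so (3,2) = 55.
Column 4 needs 100; the known cells sum to 105, so (3,4) = -5.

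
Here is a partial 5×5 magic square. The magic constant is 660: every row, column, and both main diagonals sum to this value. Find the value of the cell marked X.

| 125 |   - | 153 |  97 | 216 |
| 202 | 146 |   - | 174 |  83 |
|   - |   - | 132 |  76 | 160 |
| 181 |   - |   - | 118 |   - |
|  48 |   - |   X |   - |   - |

Row 1 must total 660; the given cells sum to 591, so (1,2) = 69.
Row 2: 202 + 146 + 174 + 83 + ? = 660, so (2,3) = 55.
Column 1 must total 660; the given cells sum to 556, so (3,1) = 104.
Column 4 needs 660; the known cells sum to 465, so (5,4) = 195.
Main diagonal: 125 + 146 + 132 + 118 + ? = 660, so (5,5) = 139.
Anti-diagonal must total 660; the given cells sum to 570, so (4,2) = 90.
From row 3, 660 − (104 + 132 + 76 + 160) gives (3,2) = 188.
Column 2 needs 660; the known cells sum to 493, so (5,2) = 167.
The remaining cell in column 5 is (4,5) = 660 − 598 = 62.
Using row 4: 181 + 90 + 118 + 62 + ? → (4,3) = 660 − 451 = 209.
The remaining cell in row 5 is (5,3) = 660 − 549 = 111.

111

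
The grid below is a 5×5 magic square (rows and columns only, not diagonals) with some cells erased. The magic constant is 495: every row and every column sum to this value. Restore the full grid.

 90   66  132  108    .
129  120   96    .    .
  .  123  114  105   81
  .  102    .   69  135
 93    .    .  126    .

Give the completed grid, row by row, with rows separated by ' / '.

90 66 132 108 99 / 129 120 96 87 63 / 72 123 114 105 81 / 111 102 78 69 135 / 93 84 75 126 117

From row 1, 495 − (90 + 66 + 132 + 108) gives (1,5) = 99.
From row 3, 495 − (123 + 114 + 105 + 81) gives (3,1) = 72.
Column 1 must total 495; the given cells sum to 384, so (4,1) = 111.
From column 2, 495 − (66 + 120 + 123 + 102) gives (5,2) = 84.
Using column 4: 108 + 105 + 69 + 126 + ? → (2,4) = 495 − 408 = 87.
Row 2 must total 495; the given cells sum to 432, so (2,5) = 63.
From row 4, 495 − (111 + 102 + 69 + 135) gives (4,3) = 78.
From column 3, 495 − (132 + 96 + 114 + 78) gives (5,3) = 75.
The remaining cell in column 5 is (5,5) = 495 − 378 = 117.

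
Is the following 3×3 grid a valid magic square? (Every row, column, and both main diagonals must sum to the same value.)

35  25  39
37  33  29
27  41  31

Yes

Row 1: 35 + 25 + 39 = 99.
Row 2: 37 + 33 + 29 = 99.
Row 3: 27 + 41 + 31 = 99.
Column 1: 35 + 37 + 27 = 99.
Column 2: 25 + 33 + 41 = 99.
Column 3: 39 + 29 + 31 = 99.
Main diagonal: 35 + 33 + 31 = 99.
Anti-diagonal: 39 + 33 + 27 = 99.
All lines sum to 99.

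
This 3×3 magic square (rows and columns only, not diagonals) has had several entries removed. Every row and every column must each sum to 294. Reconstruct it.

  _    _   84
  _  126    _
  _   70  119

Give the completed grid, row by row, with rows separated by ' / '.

From row 3, 294 − (70 + 119) gives (3,1) = 105.
From column 2, 294 − (126 + 70) gives (1,2) = 98.
Column 3 needs 294; the known cells sum to 203, so (2,3) = 91.
From row 1, 294 − (98 + 84) gives (1,1) = 112.
Row 2 needs 294; the known cells sum to 217, so (2,1) = 77.

112 98 84 / 77 126 91 / 105 70 119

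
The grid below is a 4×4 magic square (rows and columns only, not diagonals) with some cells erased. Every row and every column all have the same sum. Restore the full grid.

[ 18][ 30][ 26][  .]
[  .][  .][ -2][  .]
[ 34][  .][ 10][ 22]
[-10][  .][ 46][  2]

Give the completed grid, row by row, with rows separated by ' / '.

18 30 26 6 / 38 -6 -2 50 / 34 14 10 22 / -10 42 46 2

Column 3 is already complete: 26 + -2 + 10 + 46 = 80, so that is the magic constant.
The remaining cell in row 1 is (1,4) = 80 − 74 = 6.
Row 3: 34 + 10 + 22 + ? = 80, so (3,2) = 14.
Row 4: -10 + 46 + 2 + ? = 80, so (4,2) = 42.
Using column 1: 18 + 34 + (-10) + ? → (2,1) = 80 − 42 = 38.
Using column 2: 30 + 14 + 42 + ? → (2,2) = 80 − 86 = -6.
The remaining cell in column 4 is (2,4) = 80 − 30 = 50.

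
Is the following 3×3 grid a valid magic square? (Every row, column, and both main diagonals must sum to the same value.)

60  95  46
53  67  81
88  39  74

Row 1: 60 + 95 + 46 = 201.
Row 2: 53 + 67 + 81 = 201.
Row 3: 88 + 39 + 74 = 201.
Column 1: 60 + 53 + 88 = 201.
Column 2: 95 + 67 + 39 = 201.
Column 3: 46 + 81 + 74 = 201.
Main diagonal: 60 + 67 + 74 = 201.
Anti-diagonal: 46 + 67 + 88 = 201.
All lines sum to 201.

Yes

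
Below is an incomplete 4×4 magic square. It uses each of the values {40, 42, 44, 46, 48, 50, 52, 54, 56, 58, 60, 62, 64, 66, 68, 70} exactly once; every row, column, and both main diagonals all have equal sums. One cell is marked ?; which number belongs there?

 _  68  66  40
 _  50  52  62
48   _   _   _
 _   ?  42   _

The 16 entries sum to 880, so each line sums to 880/4 = 220.
Row 1: 68 + 66 + 40 + ? = 220, so (1,1) = 46.
Row 2 needs 220; the known cells sum to 164, so (2,1) = 56.
Using column 1: 46 + 56 + 48 + ? → (4,1) = 220 − 150 = 70.
The remaining cell in column 3 is (3,3) = 220 − 160 = 60.
Main diagonal needs 220; the known cells sum to 156, so (4,4) = 64.
Anti-diagonal: 40 + 52 + 70 + ? = 220, so (3,2) = 58.
Row 3: 48 + 58 + 60 + ? = 220, so (3,4) = 54.
From row 4, 220 − (70 + 42 + 64) gives (4,2) = 44.

44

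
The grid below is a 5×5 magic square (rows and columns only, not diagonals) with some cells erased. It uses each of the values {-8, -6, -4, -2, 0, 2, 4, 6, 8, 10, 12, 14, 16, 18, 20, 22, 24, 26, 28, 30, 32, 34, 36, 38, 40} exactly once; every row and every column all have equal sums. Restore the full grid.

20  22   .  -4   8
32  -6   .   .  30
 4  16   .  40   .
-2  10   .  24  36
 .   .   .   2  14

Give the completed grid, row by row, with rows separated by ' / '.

20 22 34 -4 8 / 32 -6 6 18 30 / 4 16 28 40 -8 / -2 10 12 24 36 / 26 38 0 2 14

The 25 entries sum to 400, so each line sums to 400/5 = 80.
Row 1 needs 80; the known cells sum to 46, so (1,3) = 34.
Row 4 needs 80; the known cells sum to 68, so (4,3) = 12.
Column 1: 20 + 32 + 4 + (-2) + ? = 80, so (5,1) = 26.
Column 2: 22 + (-6) + 16 + 10 + ? = 80, so (5,2) = 38.
Column 4 must total 80; the given cells sum to 62, so (2,4) = 18.
From column 5, 80 − (8 + 30 + 36 + 14) gives (3,5) = -8.
From row 2, 80 − (32 + (-6) + 18 + 30) gives (2,3) = 6.
Using row 3: 4 + 16 + 40 + (-8) + ? → (3,3) = 80 − 52 = 28.
Row 5 must total 80; the given cells sum to 80, so (5,3) = 0.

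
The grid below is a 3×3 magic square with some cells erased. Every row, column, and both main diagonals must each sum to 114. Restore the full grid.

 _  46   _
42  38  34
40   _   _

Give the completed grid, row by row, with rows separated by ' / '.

32 46 36 / 42 38 34 / 40 30 44

From column 1, 114 − (42 + 40) gives (1,1) = 32.
Using column 2: 46 + 38 + ? → (3,2) = 114 − 84 = 30.
The remaining cell in main diagonal is (3,3) = 114 − 70 = 44.
The remaining cell in anti-diagonal is (1,3) = 114 − 78 = 36.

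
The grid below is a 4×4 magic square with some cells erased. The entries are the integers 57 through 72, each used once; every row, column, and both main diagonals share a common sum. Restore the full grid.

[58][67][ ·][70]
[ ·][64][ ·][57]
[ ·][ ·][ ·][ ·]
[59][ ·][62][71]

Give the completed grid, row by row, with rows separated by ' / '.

58 67 63 70 / 69 64 68 57 / 72 61 65 60 / 59 66 62 71

The entries are 57 through 72, which sum to 1032, so each line sums to 1032/4 = 258.
The remaining cell in row 1 is (1,3) = 258 − 195 = 63.
The remaining cell in row 4 is (4,2) = 258 − 192 = 66.
Column 2 needs 258; the known cells sum to 197, so (3,2) = 61.
Column 4 must total 258; the given cells sum to 198, so (3,4) = 60.
The remaining cell in main diagonal is (3,3) = 258 − 193 = 65.
The remaining cell in anti-diagonal is (2,3) = 258 − 190 = 68.
From row 2, 258 − (64 + 68 + 57) gives (2,1) = 69.
Row 3 needs 258; the known cells sum to 186, so (3,1) = 72.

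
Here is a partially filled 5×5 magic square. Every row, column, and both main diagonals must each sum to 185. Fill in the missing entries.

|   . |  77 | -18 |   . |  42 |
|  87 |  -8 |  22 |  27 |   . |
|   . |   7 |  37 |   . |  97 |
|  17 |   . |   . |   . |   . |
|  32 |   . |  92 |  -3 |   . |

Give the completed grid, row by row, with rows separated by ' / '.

Row 2 needs 185; the known cells sum to 128, so (2,5) = 57.
Column 3 needs 185; the known cells sum to 133, so (4,3) = 52.
The remaining cell in anti-diagonal is (4,2) = 185 − 138 = 47.
Column 2 needs 185; the known cells sum to 123, so (5,2) = 62.
Row 5 must total 185; the given cells sum to 183, so (5,5) = 2.
Column 5: 42 + 57 + 97 + 2 + ? = 185, so (4,5) = -13.
Row 4 must total 185; the given cells sum to 103, so (4,4) = 82.
Main diagonal: -8 + 37 + 82 + 2 + ? = 185, so (1,1) = 72.
From row 1, 185 − (72 + 77 + (-18) + 42) gives (1,4) = 12.
The remaining cell in column 1 is (3,1) = 185 − 208 = -23.
Column 4 must total 185; the given cells sum to 118, so (3,4) = 67.

72 77 -18 12 42 / 87 -8 22 27 57 / -23 7 37 67 97 / 17 47 52 82 -13 / 32 62 92 -3 2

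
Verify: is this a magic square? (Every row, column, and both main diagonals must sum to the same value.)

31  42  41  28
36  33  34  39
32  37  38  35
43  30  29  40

Row 1: 31 + 42 + 41 + 28 = 142.
Row 2: 36 + 33 + 34 + 39 = 142.
Row 3: 32 + 37 + 38 + 35 = 142.
Row 4: 43 + 30 + 29 + 40 = 142.
Column 1: 31 + 36 + 32 + 43 = 142.
Column 2: 42 + 33 + 37 + 30 = 142.
Column 3: 41 + 34 + 38 + 29 = 142.
Column 4: 28 + 39 + 35 + 40 = 142.
Main diagonal: 31 + 33 + 38 + 40 = 142.
Anti-diagonal: 28 + 34 + 37 + 43 = 142.
All lines sum to 142.

Yes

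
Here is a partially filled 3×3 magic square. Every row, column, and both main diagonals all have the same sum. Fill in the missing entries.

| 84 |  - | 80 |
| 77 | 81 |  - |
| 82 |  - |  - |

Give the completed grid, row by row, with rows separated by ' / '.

84 79 80 / 77 81 85 / 82 83 78

Column 1 is already complete: 84 + 77 + 82 = 243, so that is the magic constant.
The remaining cell in row 1 is (1,2) = 243 − 164 = 79.
Using row 2: 77 + 81 + ? → (2,3) = 243 − 158 = 85.
Column 2 must total 243; the given cells sum to 160, so (3,2) = 83.
Column 3 needs 243; the known cells sum to 165, so (3,3) = 78.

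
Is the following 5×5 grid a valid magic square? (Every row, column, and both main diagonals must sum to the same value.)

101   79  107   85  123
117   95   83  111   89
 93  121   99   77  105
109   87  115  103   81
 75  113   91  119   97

Yes

Row 1: 101 + 79 + 107 + 85 + 123 = 495.
Row 2: 117 + 95 + 83 + 111 + 89 = 495.
Row 3: 93 + 121 + 99 + 77 + 105 = 495.
Row 4: 109 + 87 + 115 + 103 + 81 = 495.
Row 5: 75 + 113 + 91 + 119 + 97 = 495.
Column 1: 101 + 117 + 93 + 109 + 75 = 495.
Column 2: 79 + 95 + 121 + 87 + 113 = 495.
Column 3: 107 + 83 + 99 + 115 + 91 = 495.
Column 4: 85 + 111 + 77 + 103 + 119 = 495.
Column 5: 123 + 89 + 105 + 81 + 97 = 495.
Main diagonal: 101 + 95 + 99 + 103 + 97 = 495.
Anti-diagonal: 123 + 111 + 99 + 87 + 75 = 495.
All lines sum to 495.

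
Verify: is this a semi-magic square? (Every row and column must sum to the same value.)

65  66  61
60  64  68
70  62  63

Row 1: 65 + 66 + 61 = 192.
Row 2: 60 + 64 + 68 = 192.
Row 3: 70 + 62 + 63 = 195.
Column 1: 65 + 60 + 70 = 195.
Column 2: 66 + 64 + 62 = 192.
Column 3: 61 + 68 + 63 = 192.

No — column 2 sums to 192 but column 1 sums to 195.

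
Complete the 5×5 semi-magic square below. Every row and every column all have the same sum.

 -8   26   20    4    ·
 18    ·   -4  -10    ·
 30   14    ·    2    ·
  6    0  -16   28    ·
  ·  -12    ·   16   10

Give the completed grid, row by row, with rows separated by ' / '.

-8 26 20 4 -2 / 18 12 -4 -10 24 / 30 14 8 2 -14 / 6 0 -16 28 22 / -6 -12 32 16 10

Column 4 is already complete: 4 + -10 + 2 + 28 + 16 = 40, so that is the magic constant.
Using row 1: -8 + 26 + 20 + 4 + ? → (1,5) = 40 − 42 = -2.
Using row 4: 6 + 0 + (-16) + 28 + ? → (4,5) = 40 − 18 = 22.
From column 1, 40 − (-8 + 18 + 30 + 6) gives (5,1) = -6.
Column 2 must total 40; the given cells sum to 28, so (2,2) = 12.
Row 2 needs 40; the known cells sum to 16, so (2,5) = 24.
The remaining cell in row 5 is (5,3) = 40 − 8 = 32.
The remaining cell in column 3 is (3,3) = 40 − 32 = 8.
From column 5, 40 − (-2 + 24 + 22 + 10) gives (3,5) = -14.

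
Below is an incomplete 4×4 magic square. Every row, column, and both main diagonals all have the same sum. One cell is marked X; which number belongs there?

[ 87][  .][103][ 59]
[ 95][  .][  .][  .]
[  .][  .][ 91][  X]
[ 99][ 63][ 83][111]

71

Row 4 is complete and sums to 356; that is the magic constant.
Row 1 needs 356; the known cells sum to 249, so (1,2) = 107.
Column 1 needs 356; the known cells sum to 281, so (3,1) = 75.
Column 3 must total 356; the given cells sum to 277, so (2,3) = 79.
Main diagonal: 87 + 91 + 111 + ? = 356, so (2,2) = 67.
Anti-diagonal needs 356; the known cells sum to 237, so (3,2) = 119.
Using row 2: 95 + 67 + 79 + ? → (2,4) = 356 − 241 = 115.
Using row 3: 75 + 119 + 91 + ? → (3,4) = 356 − 285 = 71.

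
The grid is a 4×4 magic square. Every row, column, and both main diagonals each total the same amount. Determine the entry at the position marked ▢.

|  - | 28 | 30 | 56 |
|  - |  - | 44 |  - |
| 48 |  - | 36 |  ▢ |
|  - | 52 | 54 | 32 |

42

Column 3 is complete and sums to 164; that is the magic constant.
Using row 1: 28 + 30 + 56 + ? → (1,1) = 164 − 114 = 50.
The remaining cell in row 4 is (4,1) = 164 − 138 = 26.
The remaining cell in column 1 is (2,1) = 164 − 124 = 40.
Main diagonal must total 164; the given cells sum to 118, so (2,2) = 46.
Anti-diagonal must total 164; the given cells sum to 126, so (3,2) = 38.
The remaining cell in row 2 is (2,4) = 164 − 130 = 34.
Using row 3: 48 + 38 + 36 + ? → (3,4) = 164 − 122 = 42.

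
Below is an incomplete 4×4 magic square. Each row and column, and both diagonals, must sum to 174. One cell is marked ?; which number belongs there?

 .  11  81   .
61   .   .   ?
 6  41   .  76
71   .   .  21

From row 3, 174 − (6 + 41 + 76) gives (3,3) = 51.
From column 1, 174 − (61 + 6 + 71) gives (1,1) = 36.
Main diagonal: 36 + 51 + 21 + ? = 174, so (2,2) = 66.
The remaining cell in row 1 is (1,4) = 174 − 128 = 46.
The remaining cell in column 2 is (4,2) = 174 − 118 = 56.
Column 4: 46 + 76 + 21 + ? = 174, so (2,4) = 31.

31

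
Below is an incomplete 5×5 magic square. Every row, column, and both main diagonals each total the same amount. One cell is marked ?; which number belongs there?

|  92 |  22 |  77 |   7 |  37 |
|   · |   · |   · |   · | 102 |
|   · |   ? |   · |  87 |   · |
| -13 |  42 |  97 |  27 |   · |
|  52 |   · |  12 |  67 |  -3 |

2

Row 1 is complete and sums to 235; that is the magic constant.
Row 4 must total 235; the given cells sum to 153, so (4,5) = 82.
Row 5: 52 + 12 + 67 + (-3) + ? = 235, so (5,2) = 107.
Column 4 must total 235; the given cells sum to 188, so (2,4) = 47.
The remaining cell in column 5 is (3,5) = 235 − 218 = 17.
Anti-diagonal: 37 + 47 + 42 + 52 + ? = 235, so (3,3) = 57.
Column 3 must total 235; the given cells sum to 243, so (2,3) = -8.
The remaining cell in main diagonal is (2,2) = 235 − 173 = 62.
Using row 2: 62 + (-8) + 47 + 102 + ? → (2,1) = 235 − 203 = 32.
From column 1, 235 − (92 + 32 + (-13) + 52) gives (3,1) = 72.
Column 2: 22 + 62 + 42 + 107 + ? = 235, so (3,2) = 2.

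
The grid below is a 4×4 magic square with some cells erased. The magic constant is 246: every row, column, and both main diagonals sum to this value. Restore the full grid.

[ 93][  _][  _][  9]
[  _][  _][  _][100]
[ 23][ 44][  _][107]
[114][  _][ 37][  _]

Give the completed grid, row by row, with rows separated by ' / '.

93 86 58 9 / 16 51 79 100 / 23 44 72 107 / 114 65 37 30

Using row 3: 23 + 44 + 107 + ? → (3,3) = 246 − 174 = 72.
Column 1 needs 246; the known cells sum to 230, so (2,1) = 16.
From column 4, 246 − (9 + 100 + 107) gives (4,4) = 30.
Using main diagonal: 93 + 72 + 30 + ? → (2,2) = 246 − 195 = 51.
Anti-diagonal needs 246; the known cells sum to 167, so (2,3) = 79.
From row 4, 246 − (114 + 37 + 30) gives (4,2) = 65.
Column 2 needs 246; the known cells sum to 160, so (1,2) = 86.
Column 3: 79 + 72 + 37 + ? = 246, so (1,3) = 58.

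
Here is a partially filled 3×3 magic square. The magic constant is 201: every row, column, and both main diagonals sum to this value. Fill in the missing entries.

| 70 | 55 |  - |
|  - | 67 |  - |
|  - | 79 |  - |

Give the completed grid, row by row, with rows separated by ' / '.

From row 1, 201 − (70 + 55) gives (1,3) = 76.
Main diagonal: 70 + 67 + ? = 201, so (3,3) = 64.
Anti-diagonal needs 201; the known cells sum to 143, so (3,1) = 58.
Column 1: 70 + 58 + ? = 201, so (2,1) = 73.
Using column 3: 76 + 64 + ? → (2,3) = 201 − 140 = 61.

70 55 76 / 73 67 61 / 58 79 64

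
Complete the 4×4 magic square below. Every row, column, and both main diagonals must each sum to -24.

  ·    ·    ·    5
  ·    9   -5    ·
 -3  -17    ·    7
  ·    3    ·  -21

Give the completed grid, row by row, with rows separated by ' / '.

From row 3, -24 − (-3 + (-17) + 7) gives (3,3) = -11.
From column 2, -24 − (9 + (-17) + 3) gives (1,2) = -19.
The remaining cell in column 4 is (2,4) = -24 − (-9) = -15.
The remaining cell in main diagonal is (1,1) = -24 − (-23) = -1.
Anti-diagonal: 5 + (-5) + (-17) + ? = -24, so (4,1) = -7.
Row 1: -1 + (-19) + 5 + ? = -24, so (1,3) = -9.
Using row 2: 9 + (-5) + (-15) + ? → (2,1) = -24 − (-11) = -13.
Row 4 needs -24; the known cells sum to -25, so (4,3) = 1.

-1 -19 -9 5 / -13 9 -5 -15 / -3 -17 -11 7 / -7 3 1 -21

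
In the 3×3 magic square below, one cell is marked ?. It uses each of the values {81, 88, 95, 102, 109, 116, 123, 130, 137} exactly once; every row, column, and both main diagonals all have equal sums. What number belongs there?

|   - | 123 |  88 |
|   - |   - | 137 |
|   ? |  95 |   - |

130

The 9 entries sum to 981, so each line sums to 981/3 = 327.
Row 1 must total 327; the given cells sum to 211, so (1,1) = 116.
The remaining cell in column 2 is (2,2) = 327 − 218 = 109.
Using column 3: 88 + 137 + ? → (3,3) = 327 − 225 = 102.
Anti-diagonal must total 327; the given cells sum to 197, so (3,1) = 130.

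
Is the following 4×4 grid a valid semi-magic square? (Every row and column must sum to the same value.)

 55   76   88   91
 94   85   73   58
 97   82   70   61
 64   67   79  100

Row 1: 55 + 76 + 88 + 91 = 310.
Row 2: 94 + 85 + 73 + 58 = 310.
Row 3: 97 + 82 + 70 + 61 = 310.
Row 4: 64 + 67 + 79 + 100 = 310.
Column 1: 55 + 94 + 97 + 64 = 310.
Column 2: 76 + 85 + 82 + 67 = 310.
Column 3: 88 + 73 + 70 + 79 = 310.
Column 4: 91 + 58 + 61 + 100 = 310.
All lines sum to 310.

Yes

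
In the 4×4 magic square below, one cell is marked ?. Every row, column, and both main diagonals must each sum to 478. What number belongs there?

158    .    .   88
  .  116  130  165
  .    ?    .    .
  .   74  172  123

151

From row 2, 478 − (116 + 130 + 165) gives (2,1) = 67.
The remaining cell in row 4 is (4,1) = 478 − 369 = 109.
Column 1 must total 478; the given cells sum to 334, so (3,1) = 144.
The remaining cell in column 4 is (3,4) = 478 − 376 = 102.
Using main diagonal: 158 + 116 + 123 + ? → (3,3) = 478 − 397 = 81.
From anti-diagonal, 478 − (88 + 130 + 109) gives (3,2) = 151.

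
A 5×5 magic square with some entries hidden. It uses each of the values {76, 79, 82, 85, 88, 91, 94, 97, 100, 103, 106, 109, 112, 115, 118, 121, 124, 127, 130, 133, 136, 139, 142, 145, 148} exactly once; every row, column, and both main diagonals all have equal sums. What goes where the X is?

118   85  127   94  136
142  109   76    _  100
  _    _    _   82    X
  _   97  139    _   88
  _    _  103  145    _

124

The 25 entries sum to 2800, so each line sums to 2800/5 = 560.
Row 2 must total 560; the given cells sum to 427, so (2,4) = 133.
The remaining cell in column 3 is (3,3) = 560 − 445 = 115.
Column 4 must total 560; the given cells sum to 454, so (4,4) = 106.
Main diagonal needs 560; the known cells sum to 448, so (5,5) = 112.
Anti-diagonal needs 560; the known cells sum to 481, so (5,1) = 79.
Row 4: 97 + 139 + 106 + 88 + ? = 560, so (4,1) = 130.
Row 5 must total 560; the given cells sum to 439, so (5,2) = 121.
Column 1: 118 + 142 + 130 + 79 + ? = 560, so (3,1) = 91.
The remaining cell in column 2 is (3,2) = 560 − 412 = 148.
Column 5 must total 560; the given cells sum to 436, so (3,5) = 124.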